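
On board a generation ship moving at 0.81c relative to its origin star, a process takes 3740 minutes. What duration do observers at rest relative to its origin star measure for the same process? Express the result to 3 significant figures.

γ = 1/√(1 − β²) = 1/√(1 − 0.6561) = 1/√0.3439 = 1/0.58643 = 1.7052.
Time dilation: Δt = γ·Δτ = 1.7052 × 3740 = 6380 minutes.

6380 minutes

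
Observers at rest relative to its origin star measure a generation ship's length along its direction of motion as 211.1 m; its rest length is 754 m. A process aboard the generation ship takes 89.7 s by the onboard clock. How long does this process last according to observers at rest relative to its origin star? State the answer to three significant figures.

From L = L₀/γ: γ = 754/211.1 = 3.57177.
Δt = γΔτ = 3.57177 × 89.7 = 320 s.

320 s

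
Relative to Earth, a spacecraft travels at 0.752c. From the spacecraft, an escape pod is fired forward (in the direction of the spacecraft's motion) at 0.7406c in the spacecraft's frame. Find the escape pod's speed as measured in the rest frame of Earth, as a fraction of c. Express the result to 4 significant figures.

0.9587c

Relativistic velocity addition: u = (u' + v)/(1 + u'v/c²), with u' = 0.7406c and v = 0.752c.
Numerator: 0.7406 + 0.752 = 1.4926. Denominator: 1 + (0.7406)(0.752) = 1.5569312.
u = 1.4926/1.5569312 = 0.95868, so the speed is 0.9587c.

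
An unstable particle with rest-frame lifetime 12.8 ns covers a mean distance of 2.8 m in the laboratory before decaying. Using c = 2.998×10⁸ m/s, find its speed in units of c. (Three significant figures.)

Let x = d/(cτ) = 2.800 m / (2.998×10⁸ m/s × 1.280×10^-8 s) = 0.72965. Since d = βγcτ, x = βγ = β/√(1−β²).
Solving: β² = x²/(1+x²) = 0.532389/1.532389 = 0.347424, so β = 0.589.

0.589c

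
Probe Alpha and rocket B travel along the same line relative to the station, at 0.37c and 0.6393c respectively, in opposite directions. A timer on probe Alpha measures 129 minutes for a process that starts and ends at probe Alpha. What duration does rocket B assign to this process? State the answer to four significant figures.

The velocity of probe Alpha relative to rocket B is (0.37 + 0.6393)c / (1 + 0.37×0.6393) = 0.81623c; relative speed 0.81623c.
γ for this relative speed: γ = 1/√(1 − 0.666231) = 1.7309.
The clock on probe Alpha records proper time, so rocket B measures Δt = γΔτ = 1.7309 × 129 = 223.3 minutes.

223.3 minutes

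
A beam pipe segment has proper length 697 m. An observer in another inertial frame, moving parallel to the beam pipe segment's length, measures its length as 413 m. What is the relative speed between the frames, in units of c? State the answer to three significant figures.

Length contraction gives γ = L₀/L = 697/413 = 1.6877.
β = √(1 − 1/γ²) = √0.648917 = 0.806.

0.806c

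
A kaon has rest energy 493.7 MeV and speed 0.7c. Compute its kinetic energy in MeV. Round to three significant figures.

With β = 0.7, γ = 1/√(1 − 0.7²) = 1/√0.51 = 1.40028.
Kinetic energy: K = (γ − 1)mc² = (1.40028 − 1) × 493.7 MeV = 0.40028 × 493.7 = 198 MeV.

198 MeV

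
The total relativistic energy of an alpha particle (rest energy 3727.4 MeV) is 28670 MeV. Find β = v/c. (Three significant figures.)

0.992

Total energy E = γmc² gives γ = 28670/3727.4 = 7.6917.
Hence β = √(1 − 1/γ²) = √(1 − 0.0169027) = √0.9830973 = 0.992.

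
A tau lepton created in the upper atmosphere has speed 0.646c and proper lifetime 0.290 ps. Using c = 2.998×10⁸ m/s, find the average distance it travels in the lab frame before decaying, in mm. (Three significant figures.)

0.0736 mm

β² = 0.417316, so γ = 1/√0.582684 = 1.31.
Lab-frame lifetime: Δt = γτ = 1.31 × 0.290 ps = 0.3799 ps.
Distance: d = vΔt = 0.646 × 2.998×10⁸ m/s × 3.7990×10^-13 s = 7.36×10^-5 m = 0.0736 mm.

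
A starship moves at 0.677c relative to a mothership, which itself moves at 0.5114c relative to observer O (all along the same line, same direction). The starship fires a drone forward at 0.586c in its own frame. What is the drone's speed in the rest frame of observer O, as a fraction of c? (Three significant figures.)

Apply u = (u'+v)/(1+u'v) twice. Drone in the mothership frame: (0.586+0.677)/(1+0.586·0.677) = 1.263/1.396722 = 0.90426c.
That velocity, transformed to the rest frame of observer O: (0.90426+0.5114)/(1+0.90426·0.5114) = 1.41566/1.462438564 = 0.96801c.

0.968c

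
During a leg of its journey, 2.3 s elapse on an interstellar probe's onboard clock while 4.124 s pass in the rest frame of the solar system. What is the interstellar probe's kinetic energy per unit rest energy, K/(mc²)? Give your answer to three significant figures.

γ = Δt/Δτ = 4.124/2.3 = 1.79304.
Since K = (γ−1)mc², K/(mc²) = 1.79304 − 1 = 0.793.

0.793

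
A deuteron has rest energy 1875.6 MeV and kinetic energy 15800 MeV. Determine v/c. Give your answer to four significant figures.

K = (γ−1)mc², so γ = 1 + 15800/1875.6 = 9.424.
Then v/c = √(1 − γ⁻²) = √(1 − 0.0112598) = √0.9887402 = 0.9944.

0.9944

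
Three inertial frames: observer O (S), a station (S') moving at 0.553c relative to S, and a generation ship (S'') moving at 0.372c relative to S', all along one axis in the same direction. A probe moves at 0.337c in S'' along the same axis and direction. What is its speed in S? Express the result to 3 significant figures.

0.877c

Compose velocities in two stages. Stage 1 (into S'): u₁ = (0.337+0.372)/(1+0.337×0.372) = 0.63002.
Stage 2 (into S): u = (0.63002+0.553)/(1+0.63002×0.553) = 0.87735, so the speed is 0.877c.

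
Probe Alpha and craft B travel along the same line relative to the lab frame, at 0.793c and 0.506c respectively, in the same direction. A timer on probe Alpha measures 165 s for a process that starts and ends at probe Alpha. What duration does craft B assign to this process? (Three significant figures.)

Speed of probe Alpha in craft B's frame: u = (v_A − v_B)/(1 − v_A v_B/c²) = (0.793 − 0.506)/(1 − 0.793×0.506) = 0.287/0.598742 = 0.47934; |u| = 0.47934c.
γ for this relative speed: γ = 1/√(1 − 0.229767) = 1.1394.
Probe Alpha's interval is proper; time dilation gives Δt_B = γΔτ = 1.1394 × 165 s = 188 s.

188 s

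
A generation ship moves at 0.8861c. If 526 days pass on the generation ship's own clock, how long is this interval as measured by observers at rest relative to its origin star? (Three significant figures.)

Lorentz factor: γ = (1 − 0.78517321)^(−1/2) = 2.1575.
Time dilation: Δt = γ·Δτ = 2.1575 × 526 = 1130 days.

1130 days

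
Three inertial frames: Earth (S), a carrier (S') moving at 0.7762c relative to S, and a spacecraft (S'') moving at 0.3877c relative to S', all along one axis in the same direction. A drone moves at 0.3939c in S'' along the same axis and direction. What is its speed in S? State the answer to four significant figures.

0.9528c

Apply u = (u'+v)/(1+u'v) twice. Drone in the carrier frame: (0.3939+0.3877)/(1+0.3939·0.3877) = 0.7816/1.15271503 = 0.67805c.
That velocity, transformed to the rest frame of Earth: (0.67805+0.7762)/(1+0.67805·0.7762) = 1.45425/1.52630241 = 0.95279c.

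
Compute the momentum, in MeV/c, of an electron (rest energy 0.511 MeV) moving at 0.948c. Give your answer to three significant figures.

Lorentz factor: γ = (1 − 0.898704)^(−1/2) = 3.142.
Momentum: p = γβ·mc = 3.142 × 0.948 × 0.511 MeV/c = 1.52 MeV/c.

1.52 MeV/c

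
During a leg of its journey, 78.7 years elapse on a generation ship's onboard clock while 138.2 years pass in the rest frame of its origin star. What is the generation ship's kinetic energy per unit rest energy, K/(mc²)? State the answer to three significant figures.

The time-dilation ratio gives γ = 138.2/78.7 = 1.75604.
K/(mc²) = γ − 1 = 1.75604 − 1 = 0.756.

0.756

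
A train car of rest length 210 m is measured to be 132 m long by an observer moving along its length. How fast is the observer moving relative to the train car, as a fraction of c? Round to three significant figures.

Length contraction gives γ = L₀/L = 210/132 = 1.5909.
β = √(1 − 1/γ²) = √0.604893 = 0.778.

0.778c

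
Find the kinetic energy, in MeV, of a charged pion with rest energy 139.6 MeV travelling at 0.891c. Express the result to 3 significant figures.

Lorentz factor: γ = (1 − 0.793881)^(−1/2) = 2.2026.
Kinetic energy: K = (γ − 1)mc² = (2.2026 − 1) × 139.6 MeV = 1.2026 × 139.6 = 168 MeV.

168 MeV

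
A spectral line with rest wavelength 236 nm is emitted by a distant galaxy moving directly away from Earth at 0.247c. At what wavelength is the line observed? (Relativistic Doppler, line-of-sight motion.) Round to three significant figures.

Relativistic Doppler for wavelength: λ_obs = λ_src · √((1+β)/(1−β)).
With β = 0.247: factor = √(1.247/0.753) = 1.2869.
λ_obs = 236 × 1.2869 = 304 nm.

304 nm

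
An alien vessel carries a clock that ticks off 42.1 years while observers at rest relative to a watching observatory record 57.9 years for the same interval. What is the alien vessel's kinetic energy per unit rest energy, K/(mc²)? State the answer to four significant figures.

0.3753

γ = Δt/Δτ = 57.9/42.1 = 1.3753.
Since K = (γ−1)mc², K/(mc²) = 1.3753 − 1 = 0.3753.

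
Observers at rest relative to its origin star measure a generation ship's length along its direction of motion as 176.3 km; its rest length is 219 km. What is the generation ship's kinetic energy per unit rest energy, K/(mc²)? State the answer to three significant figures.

0.242

Length contraction gives γ = L₀/L = 219/176.3 = 1.2422.
K/(mc²) = γ − 1 = 1.2422 − 1 = 0.242.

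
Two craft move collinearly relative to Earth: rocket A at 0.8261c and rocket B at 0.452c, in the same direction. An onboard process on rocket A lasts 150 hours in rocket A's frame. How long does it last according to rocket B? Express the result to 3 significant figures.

Transform rocket A's velocity into rocket B's frame: (0.8261 − 0.452)/(1 − 0.8261·0.452) = 0.3741/0.6266028, so the relative speed is 0.59703c.
γ for this relative speed: γ = 1/√(1 − 0.356445) = 1.2465.
Rocket A's interval is proper; time dilation gives Δt_B = γΔτ = 1.2465 × 150 hours = 187 hours.

187 hours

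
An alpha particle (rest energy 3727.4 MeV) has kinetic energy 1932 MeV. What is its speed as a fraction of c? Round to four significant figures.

K = (γ−1)mc², so γ = 1 + 1932/3727.4 = 1.5183.
Then v/c = √(1 − γ⁻²) = √(1 − 0.433795) = √0.566205 = 0.7525.

0.7525c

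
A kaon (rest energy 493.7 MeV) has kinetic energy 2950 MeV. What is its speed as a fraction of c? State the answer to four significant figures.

0.9897c

K = (γ−1)mc², so γ = 1 + 2950/493.7 = 6.9753.
Then v/c = √(1 − γ⁻²) = √(1 − 0.020553) = √0.979447 = 0.9897.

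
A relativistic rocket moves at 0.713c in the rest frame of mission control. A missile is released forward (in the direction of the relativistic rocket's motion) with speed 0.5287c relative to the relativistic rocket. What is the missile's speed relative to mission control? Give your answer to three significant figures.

0.902c

In units of c, u = (u' + v)/(1 + u'v) with u' = 0.5287 and v = 0.713.
Numerator: 0.5287 + 0.713 = 1.2417. Denominator: 1 + (0.5287)(0.713) = 1.3769631.
u = 1.2417/1.3769631 = 0.90177, so the speed is 0.902c.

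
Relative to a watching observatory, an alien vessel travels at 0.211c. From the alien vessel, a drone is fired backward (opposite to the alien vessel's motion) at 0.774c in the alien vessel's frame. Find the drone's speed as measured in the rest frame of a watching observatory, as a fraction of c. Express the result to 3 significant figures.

In units of c, u = (u' + v)/(1 + u'v) with u' = −0.774 and v = 0.211.
Numerator: −0.774 + 0.211 = −0.563. Denominator: 1 + (−0.774)(0.211) = 0.836686.
u = −0.563/0.836686 = −0.67289, so the speed is 0.673c.

0.673c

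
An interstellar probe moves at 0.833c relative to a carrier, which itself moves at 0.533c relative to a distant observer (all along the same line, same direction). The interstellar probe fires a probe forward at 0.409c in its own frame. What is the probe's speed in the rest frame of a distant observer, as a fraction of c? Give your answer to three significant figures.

First combine the probe and interstellar probe (S''→S'): u₁ = (0.409 + 0.833)/(1 + 0.409×0.833) = 1.242/1.340697 = 0.92638.
Then combine with the carrier (S'→S): u = (0.92638 + 0.533)/(1 + 0.92638×0.533) = 1.45938/1.49376054 = 0.97698.

0.977c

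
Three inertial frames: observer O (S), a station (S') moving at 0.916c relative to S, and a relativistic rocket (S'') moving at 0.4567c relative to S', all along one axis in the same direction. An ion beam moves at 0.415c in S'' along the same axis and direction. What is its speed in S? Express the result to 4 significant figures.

0.9866c

Compose velocities in two stages. Stage 1 (into S'): u₁ = (0.415+0.4567)/(1+0.415×0.4567) = 0.73281.
Stage 2 (into S): u = (0.73281+0.916)/(1+0.73281×0.916) = 0.98657, so the speed is 0.9866c.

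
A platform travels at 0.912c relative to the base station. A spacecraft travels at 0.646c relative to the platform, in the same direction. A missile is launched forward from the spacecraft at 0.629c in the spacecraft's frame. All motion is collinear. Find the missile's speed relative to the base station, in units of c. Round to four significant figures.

0.9955c

First combine the missile and spacecraft (S''→S'): u₁ = (0.629 + 0.646)/(1 + 0.629×0.646) = 1.275/1.406334 = 0.90661.
Then combine with the platform (S'→S): u = (0.90661 + 0.912)/(1 + 0.90661×0.912) = 1.81861/1.82682832 = 0.9955.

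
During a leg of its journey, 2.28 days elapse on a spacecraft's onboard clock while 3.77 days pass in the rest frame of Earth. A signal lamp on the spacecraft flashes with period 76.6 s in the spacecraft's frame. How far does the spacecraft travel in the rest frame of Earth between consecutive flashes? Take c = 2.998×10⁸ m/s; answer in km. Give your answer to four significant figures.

3.024×10^7 km

γ = Δt/Δτ = 3.77/2.28 = 1.65351.
β = √(1 − 1/γ²) = 0.7964. Lab-frame period = γτ = 1.65351×76.6 s = 126.66 s. Distance = βc × γτ = 0.7964 × 2.998×10⁸ m/s × 126.66 s = 3.0241×10^10 m = 3.024×10^7 km.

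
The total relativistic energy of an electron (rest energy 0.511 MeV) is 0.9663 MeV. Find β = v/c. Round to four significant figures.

γ = E/(mc²) = 0.9663/0.511 = 1.891.
β = √(1 − 1/γ²) = √(1 − 0.279651) = √0.720349 = 0.8487.

0.8487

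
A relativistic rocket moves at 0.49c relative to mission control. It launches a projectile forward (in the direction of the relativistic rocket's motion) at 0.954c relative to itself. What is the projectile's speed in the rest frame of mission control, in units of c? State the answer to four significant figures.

0.9840c

In units of c, u = (u' + v)/(1 + u'v) with u' = 0.954 and v = 0.49.
Numerator: 0.954 + 0.49 = 1.444. Denominator: 1 + (0.954)(0.49) = 1.46746.
u = 1.444/1.46746 = 0.98401, so the speed is 0.9840c.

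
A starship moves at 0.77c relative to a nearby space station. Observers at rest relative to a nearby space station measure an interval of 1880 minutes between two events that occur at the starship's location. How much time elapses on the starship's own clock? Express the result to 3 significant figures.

γ = 1/√(1 − β²) = 1/√(1 − 0.5929) = 1/√0.4071 = 1/0.638044 = 1.5673.
The moving clock records proper time: Δτ = Δt/γ = 1880/1.5673 = 1200 minutes.

1200 minutes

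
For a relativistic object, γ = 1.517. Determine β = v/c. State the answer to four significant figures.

0.7520

β = √(1 − 1/γ²) = √(1 − 1/2.301289) = √0.565461 = 0.7520.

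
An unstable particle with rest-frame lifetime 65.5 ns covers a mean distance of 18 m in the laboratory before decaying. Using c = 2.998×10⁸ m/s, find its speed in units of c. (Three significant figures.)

0.676c

Let x = d/(cτ) = 18.00 m / (2.998×10⁸ m/s × 6.550×10^-8 s) = 0.91664. Since d = βγcτ, x = βγ = β/√(1−β²).
Solving: β² = x²/(1+x²) = 0.840229/1.840229 = 0.456589, so β = 0.676.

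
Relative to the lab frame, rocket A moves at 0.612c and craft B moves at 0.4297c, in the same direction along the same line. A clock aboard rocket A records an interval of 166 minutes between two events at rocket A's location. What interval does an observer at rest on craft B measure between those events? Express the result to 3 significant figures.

Speed of rocket A in craft B's frame: u = (v_A − v_B)/(1 − v_A v_B/c²) = (0.612 − 0.4297)/(1 − 0.612×0.4297) = 0.1823/0.7370236 = 0.24735; |u| = 0.24735c.
At |u| = 0.24735c, γ = (1 − 0.061182)^(−1/2) = 1.0321.
The clock on rocket A records proper time, so craft B measures Δt = γΔτ = 1.0321 × 166 = 171 minutes.

171 minutes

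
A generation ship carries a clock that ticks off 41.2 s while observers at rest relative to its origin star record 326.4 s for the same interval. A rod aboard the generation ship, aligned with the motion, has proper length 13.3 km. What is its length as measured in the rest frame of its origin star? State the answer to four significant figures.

1.679 km

The time-dilation ratio gives γ = 326.4/41.2 = 7.92233.
L = L₀/γ = 13.3/7.92233 = 1.679 km.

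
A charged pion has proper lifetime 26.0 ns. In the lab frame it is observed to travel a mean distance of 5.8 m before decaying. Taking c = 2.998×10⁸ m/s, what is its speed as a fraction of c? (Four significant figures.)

Lab distance = (lab lifetime)·v = γτ·βc, so βγ = d/(cτ) = 5.800/(2.998×10⁸ × 2.600×10^-8) = 0.74409.
With βγ = 0.74409: γ² = 1 + (βγ)² = 1.55367, and β = (βγ)/γ = 0.74409/1.24646 = 0.5970.

0.5970c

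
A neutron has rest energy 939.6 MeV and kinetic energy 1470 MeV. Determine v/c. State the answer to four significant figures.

K = (γ−1)mc², so γ = 1 + 1470/939.6 = 2.5645.
Then v/c = √(1 − γ⁻²) = √(1 − 0.152053) = √0.847947 = 0.9208.

0.9208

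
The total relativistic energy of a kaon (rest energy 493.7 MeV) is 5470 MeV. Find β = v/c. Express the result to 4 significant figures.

0.9959

Total energy E = γmc² gives γ = 5470/493.7 = 11.08.
Hence β = √(1 − 1/γ²) = √(1 − 0.00814555) = √0.99185445 = 0.9959.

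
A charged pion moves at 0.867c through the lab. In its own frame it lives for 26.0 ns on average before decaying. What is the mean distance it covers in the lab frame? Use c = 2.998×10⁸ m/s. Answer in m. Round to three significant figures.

γ = 1/√(1 − β²) = 1/√(1 − 0.751689) = 1/√0.248311 = 1/0.498308 = 2.0068.
Lab-frame lifetime: Δt = γτ = 2.0068 × 26.0 ns = 52.177 ns.
Distance: d = vΔt = 0.867 × 2.998×10⁸ m/s × 5.2177×10^-8 s = 13.6 m.

13.6 m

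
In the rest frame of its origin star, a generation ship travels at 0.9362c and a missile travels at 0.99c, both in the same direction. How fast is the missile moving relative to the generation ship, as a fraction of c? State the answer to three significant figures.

Transform to the generation ship's frame: u' = (u − v)/(1 − uv/c²).
u' = (0.99 − 0.9362)/(1 − 0.99×0.9362) = 0.0538/0.073162 = 0.73535.
Speed in the generation ship's frame: 0.735c (in the same direction).

0.735c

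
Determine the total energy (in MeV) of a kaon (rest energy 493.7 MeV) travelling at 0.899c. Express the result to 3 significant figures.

1130 MeV

Lorentz factor: γ = (1 − 0.808201)^(−1/2) = 2.2834.
Total energy: E = γmc² = 2.2834 × 493.7 MeV = 1130 MeV.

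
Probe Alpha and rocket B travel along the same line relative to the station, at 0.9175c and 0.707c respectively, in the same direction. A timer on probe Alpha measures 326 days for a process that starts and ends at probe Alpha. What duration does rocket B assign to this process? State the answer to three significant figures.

The velocity of probe Alpha relative to rocket B is (0.9175 − 0.707)c / (1 − 0.9175×0.707) = 0.59916c; relative speed 0.59916c.
γ for this relative speed: γ = 1/√(1 − 0.358993) = 1.249.
Probe Alpha's interval is proper; time dilation gives Δt_B = γΔτ = 1.249 × 326 days = 407 days.

407 days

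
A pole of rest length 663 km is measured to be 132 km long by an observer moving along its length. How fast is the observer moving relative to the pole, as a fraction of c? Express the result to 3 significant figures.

Length contraction gives γ = L₀/L = 663/132 = 5.0227.
β = √(1 − 1/γ²) = √0.960361 = 0.980.

0.980c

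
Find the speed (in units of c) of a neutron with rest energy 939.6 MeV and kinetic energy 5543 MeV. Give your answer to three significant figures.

0.989c

K = (γ−1)mc², so γ = 1 + 5543/939.6 = 6.8993.
Then v/c = √(1 − γ⁻²) = √(1 − 0.0210083) = √0.9789917 = 0.989.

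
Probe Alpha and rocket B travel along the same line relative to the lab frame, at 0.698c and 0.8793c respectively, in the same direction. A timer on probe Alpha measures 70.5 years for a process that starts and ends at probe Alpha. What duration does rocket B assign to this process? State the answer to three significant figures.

The velocity of probe Alpha relative to rocket B is (0.698 − 0.8793)c / (1 − 0.698×0.8793) = −0.46939c; relative speed 0.46939c.
γ for this relative speed: γ = 1/√(1 − 0.220327) = 1.1325.
Probe Alpha's interval is proper; time dilation gives Δt_B = γΔτ = 1.1325 × 70.5 years = 79.8 years.

79.8 years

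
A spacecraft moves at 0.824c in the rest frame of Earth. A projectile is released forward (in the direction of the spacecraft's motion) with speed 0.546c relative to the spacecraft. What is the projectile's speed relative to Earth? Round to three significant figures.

Relativistic velocity addition: u = (u' + v)/(1 + u'v/c²), with u' = 0.546c and v = 0.824c.
Numerator: 0.546 + 0.824 = 1.37. Denominator: 1 + (0.546)(0.824) = 1.449904.
u = 1.37/1.449904 = 0.94489, so the speed is 0.945c.

0.945c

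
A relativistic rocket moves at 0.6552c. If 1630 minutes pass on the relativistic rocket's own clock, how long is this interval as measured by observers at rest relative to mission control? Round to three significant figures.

With β = 0.6552, γ = 1/√(1 − 0.6552²) = 1/√0.57071296 = 1.3237.
The onboard clock measures proper time, so the interval in the rest frame of mission control is dilated: Δt = γ·Δτ = 1.3237 × 1630 minutes = 2160 minutes.

2160 minutes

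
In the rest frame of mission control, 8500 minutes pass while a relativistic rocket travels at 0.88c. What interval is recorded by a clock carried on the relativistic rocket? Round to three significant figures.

γ = 1/√(1 − β²) = 1/√(1 − 0.7744) = 1/√0.2256 = 1/0.474974 = 2.1054.
The relativistic rocket's clock runs slow as seen from mission control, so Δτ = Δt/γ = 8500/2.1054 = 4040 minutes.

4040 minutes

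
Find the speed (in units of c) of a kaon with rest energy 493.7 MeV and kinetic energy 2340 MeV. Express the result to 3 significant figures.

γ = 1 + K/(mc²) = 1 + 2340/493.7 = 5.7397.
β = √(1 − 1/γ²) = √(1 − 0.0303544) = √0.9696456 = 0.985.

0.985c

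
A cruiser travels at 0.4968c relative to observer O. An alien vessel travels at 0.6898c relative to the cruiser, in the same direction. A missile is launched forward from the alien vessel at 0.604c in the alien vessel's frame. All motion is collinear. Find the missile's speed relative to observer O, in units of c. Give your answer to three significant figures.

First combine the missile and alien vessel (S''→S'): u₁ = (0.604 + 0.6898)/(1 + 0.604×0.6898) = 1.2938/1.4166392 = 0.91329.
Then combine with the cruiser (S'→S): u = (0.91329 + 0.4968)/(1 + 0.91329×0.4968) = 1.41009/1.453722472 = 0.96999.

0.970c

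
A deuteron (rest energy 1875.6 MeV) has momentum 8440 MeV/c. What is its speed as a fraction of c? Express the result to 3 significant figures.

βγ = pc/(mc²) = 8440/1875.6 = 4.4999.
Since γ² = 1 + (βγ)² = 21.2491, γ = √21.2491 = 4.60967, and β = (βγ)/γ = 4.4999/4.60967 = 0.976.

0.976c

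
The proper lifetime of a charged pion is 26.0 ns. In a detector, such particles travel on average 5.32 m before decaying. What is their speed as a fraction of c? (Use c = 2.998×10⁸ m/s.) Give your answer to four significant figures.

Lab distance = (lab lifetime)·v = γτ·βc, so βγ = d/(cτ) = 5.320/(2.998×10⁸ × 2.600×10^-8) = 0.68251.
With βγ = 0.68251: γ² = 1 + (βγ)² = 1.46582, and β = (βγ)/γ = 0.68251/1.21071 = 0.5637.

0.5637c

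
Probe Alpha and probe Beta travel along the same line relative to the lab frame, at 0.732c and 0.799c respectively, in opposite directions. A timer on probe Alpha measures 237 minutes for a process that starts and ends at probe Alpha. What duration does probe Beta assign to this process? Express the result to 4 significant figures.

916.8 minutes

Speed of probe Alpha in probe Beta's frame: u = (v_A + v_B)/(1 + v_A v_B/c²) = (0.732 + 0.799)/(1 + 0.732×0.799) = 1.531/1.584868 = 0.96601; |u| = 0.96601c.
At |u| = 0.96601c, γ = (1 − 0.933175)^(−1/2) = 3.8684.
Probe Alpha's interval is proper; time dilation gives Δt_B = γΔτ = 3.8684 × 237 minutes = 916.8 minutes.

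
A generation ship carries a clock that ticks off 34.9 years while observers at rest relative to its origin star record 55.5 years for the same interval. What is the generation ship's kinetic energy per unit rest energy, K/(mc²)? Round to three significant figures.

0.590

The time-dilation ratio gives γ = 55.5/34.9 = 1.59026.
K/(mc²) = γ − 1 = 1.59026 − 1 = 0.590.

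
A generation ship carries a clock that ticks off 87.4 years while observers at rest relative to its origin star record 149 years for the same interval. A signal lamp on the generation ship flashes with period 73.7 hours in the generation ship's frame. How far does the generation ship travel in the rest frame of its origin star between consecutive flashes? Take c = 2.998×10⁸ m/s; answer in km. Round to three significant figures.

1.10×10^11 km

From Δt = γΔτ: γ = 149/87.4 = 1.70481.
β = √(1 − 1/γ²) = 0.80989. Lab-frame period = γτ = 1.70481×73.7 hours = 125.64 hours. Distance = βc × γτ = 0.80989 × 2.998×10⁸ m/s × 452304 s = 1.0982×10^14 m = 1.10×10^11 km.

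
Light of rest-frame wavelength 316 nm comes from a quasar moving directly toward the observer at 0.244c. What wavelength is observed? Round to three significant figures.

Relativistic Doppler for wavelength: λ_obs = λ_src · √((1−β)/(1+β)).
With β = 0.244: factor = √(0.756/1.244) = 0.77956.
λ_obs = 316 × 0.77956 = 246 nm.

246 nm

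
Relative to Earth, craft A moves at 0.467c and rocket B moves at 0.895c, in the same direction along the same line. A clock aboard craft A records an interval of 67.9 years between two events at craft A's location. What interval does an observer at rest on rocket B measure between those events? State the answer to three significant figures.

The velocity of craft A relative to rocket B is (0.467 − 0.895)c / (1 − 0.467×0.895) = −0.73535c; relative speed 0.73535c.
γ for this relative speed: γ = 1/√(1 − 0.54074) = 1.4756.
The clock on craft A records proper time, so rocket B measures Δt = γΔτ = 1.4756 × 67.9 = 100 years.

100 years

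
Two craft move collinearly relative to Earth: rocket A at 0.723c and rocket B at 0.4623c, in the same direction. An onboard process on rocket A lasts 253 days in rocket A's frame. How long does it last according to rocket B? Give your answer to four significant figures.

Transform rocket A's velocity into rocket B's frame: (0.723 − 0.4623)/(1 − 0.723·0.4623) = 0.2607/0.6657571, so the relative speed is 0.39158c.
γ for this relative speed: γ = 1/√(1 − 0.153335) = 1.0868.
The clock on rocket A records proper time, so rocket B measures Δt = γΔτ = 1.0868 × 253 = 275.0 days.

275.0 days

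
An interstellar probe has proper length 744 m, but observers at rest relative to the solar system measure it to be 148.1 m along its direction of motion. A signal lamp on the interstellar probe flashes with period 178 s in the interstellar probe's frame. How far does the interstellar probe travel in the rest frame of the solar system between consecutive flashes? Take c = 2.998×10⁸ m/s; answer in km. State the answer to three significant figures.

2.63×10^8 km

Length contraction gives γ = L₀/L = 744/148.1 = 5.02363.
β = √(1 − 1/γ²) = 0.97999. Lab-frame period = γτ = 5.02363×178 s = 894.21 s. Distance = βc × γτ = 0.97999 × 2.998×10⁸ m/s × 894.21 s = 2.6272×10^11 m = 2.63×10^8 km.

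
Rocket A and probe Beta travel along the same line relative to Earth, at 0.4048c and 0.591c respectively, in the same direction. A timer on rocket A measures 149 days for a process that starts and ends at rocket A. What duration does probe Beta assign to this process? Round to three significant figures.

Speed of rocket A in probe Beta's frame: u = (v_A − v_B)/(1 − v_A v_B/c²) = (0.4048 − 0.591)/(1 − 0.4048×0.591) = −0.1862/0.7607632 = −0.24475; |u| = 0.24475c.
At |u| = 0.24475c, γ = (1 − 0.0599026)^(−1/2) = 1.0314.
Rocket A's interval is proper; time dilation gives Δt_B = γΔτ = 1.0314 × 149 days = 154 days.

154 days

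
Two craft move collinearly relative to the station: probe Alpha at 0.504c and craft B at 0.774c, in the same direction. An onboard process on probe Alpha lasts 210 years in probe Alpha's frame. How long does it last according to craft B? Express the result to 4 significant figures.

Transform probe Alpha's velocity into craft B's frame: (0.504 − 0.774)/(1 − 0.504·0.774) = −0.27/0.609904, so the relative speed is 0.44269c.
At |u| = 0.44269c, γ = (1 − 0.195974)^(−1/2) = 1.1152.
The clock on probe Alpha records proper time, so craft B measures Δt = γΔτ = 1.1152 × 210 = 234.2 years.

234.2 years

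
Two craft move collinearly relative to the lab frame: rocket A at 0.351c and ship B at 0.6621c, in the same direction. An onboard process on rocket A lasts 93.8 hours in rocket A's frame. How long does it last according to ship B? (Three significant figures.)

Speed of rocket A in ship B's frame: u = (v_A − v_B)/(1 − v_A v_B/c²) = (0.351 − 0.6621)/(1 − 0.351×0.6621) = −0.3111/0.7676029 = −0.40529; |u| = 0.40529c.
γ for this relative speed: γ = 1/√(1 − 0.16426) = 1.0939.
Rocket A's interval is proper; time dilation gives Δt_B = γΔτ = 1.0939 × 93.8 hours = 103 hours.

103 hours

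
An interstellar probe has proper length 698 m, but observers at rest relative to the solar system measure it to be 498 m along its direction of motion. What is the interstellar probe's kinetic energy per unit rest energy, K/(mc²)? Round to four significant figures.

0.4016

Length contraction gives γ = L₀/L = 698/498 = 1.40161.
Since K = (γ−1)mc², K/(mc²) = 1.40161 − 1 = 0.4016.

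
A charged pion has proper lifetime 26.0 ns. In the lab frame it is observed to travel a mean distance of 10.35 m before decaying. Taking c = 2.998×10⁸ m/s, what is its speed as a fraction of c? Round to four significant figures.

Let x = d/(cτ) = 10.35 m / (2.998×10⁸ m/s × 2.600×10^-8 s) = 1.3278. Since d = βγcτ, x = βγ = β/√(1−β²).
Solving: β² = x²/(1+x²) = 1.76305/2.76305 = 0.638081, so β = 0.7988.

0.7988c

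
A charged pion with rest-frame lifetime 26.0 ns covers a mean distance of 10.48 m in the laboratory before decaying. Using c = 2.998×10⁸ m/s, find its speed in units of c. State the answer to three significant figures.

d = βγcτ ⇒ βγ = d/(cτ) = 10.48 m / (7.7948 m) = 1.3445.
β = (βγ)/√(1+(βγ)²) = 1.3445/√2.80768 = 0.802.

0.802c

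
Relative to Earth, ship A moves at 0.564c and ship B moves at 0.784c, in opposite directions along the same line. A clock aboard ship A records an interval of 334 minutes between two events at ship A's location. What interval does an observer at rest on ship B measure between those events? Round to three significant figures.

Speed of ship A in ship B's frame: u = (v_A + v_B)/(1 + v_A v_B/c²) = (0.564 + 0.784)/(1 + 0.564×0.784) = 1.348/1.442176 = 0.9347; |u| = 0.9347c.
At |u| = 0.9347c, γ = (1 − 0.873664)^(−1/2) = 2.8134.
The clock on ship A records proper time, so ship B measures Δt = γΔτ = 2.8134 × 334 = 940 minutes.

940 minutes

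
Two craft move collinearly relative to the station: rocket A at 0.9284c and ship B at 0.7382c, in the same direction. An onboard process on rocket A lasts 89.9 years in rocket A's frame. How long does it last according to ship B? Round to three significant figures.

113 years

Transform rocket A's velocity into ship B's frame: (0.9284 − 0.7382)/(1 − 0.9284·0.7382) = 0.1902/0.31465512, so the relative speed is 0.60447c.
At |u| = 0.60447c, γ = (1 − 0.365384)^(−1/2) = 1.2553.
Rocket A's interval is proper; time dilation gives Δt_B = γΔτ = 1.2553 × 89.9 years = 113 years.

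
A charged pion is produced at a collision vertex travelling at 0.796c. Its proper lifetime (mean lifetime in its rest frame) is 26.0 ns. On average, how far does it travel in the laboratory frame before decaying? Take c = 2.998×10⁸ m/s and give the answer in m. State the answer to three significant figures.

10.3 m

γ = 1/√(1 − β²) = 1/√(1 − 0.633616) = 1/√0.366384 = 1/0.605297 = 1.6521.
Lab-frame lifetime: Δt = γτ = 1.6521 × 26.0 ns = 42.955 ns.
Distance: d = vΔt = 0.796 × 2.998×10⁸ m/s × 4.2955×10^-8 s = 10.3 m.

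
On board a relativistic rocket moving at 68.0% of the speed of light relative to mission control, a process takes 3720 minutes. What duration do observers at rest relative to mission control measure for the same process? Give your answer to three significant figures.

Lorentz factor: γ = (1 − 0.4624)^(−1/2) = 1.3639.
Time dilation: Δt = γ·Δτ = 1.3639 × 3720 = 5070 minutes.

5070 minutes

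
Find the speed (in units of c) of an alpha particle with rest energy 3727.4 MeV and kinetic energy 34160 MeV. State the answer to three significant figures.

0.995c

γ = 1 + K/(mc²) = 1 + 34160/3727.4 = 10.165.
β = √(1 − 1/γ²) = √(1 − 0.00967799) = √0.99032201 = 0.995.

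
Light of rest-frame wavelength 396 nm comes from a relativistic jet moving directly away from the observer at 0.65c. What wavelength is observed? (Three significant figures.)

860 nm

Relativistic Doppler for wavelength: λ_obs = λ_src · √((1+β)/(1−β)).
With β = 0.65: factor = √(1.65/0.35) = 2.1712.
λ_obs = 396 × 2.1712 = 860 nm.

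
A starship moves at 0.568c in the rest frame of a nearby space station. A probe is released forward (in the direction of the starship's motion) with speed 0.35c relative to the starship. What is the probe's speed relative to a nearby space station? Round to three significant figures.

0.766c

Relativistic velocity addition: u = (u' + v)/(1 + u'v/c²), with u' = 0.35c and v = 0.568c.
Numerator: 0.35 + 0.568 = 0.918. Denominator: 1 + (0.35)(0.568) = 1.1988.
u = 0.918/1.1988 = 0.76577, so the speed is 0.766c.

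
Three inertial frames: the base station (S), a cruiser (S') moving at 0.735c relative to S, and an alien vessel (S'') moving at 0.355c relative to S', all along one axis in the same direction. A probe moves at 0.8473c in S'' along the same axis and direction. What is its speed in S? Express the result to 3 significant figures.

Apply u = (u'+v)/(1+u'v) twice. Probe in the cruiser frame: (0.8473+0.355)/(1+0.8473·0.355) = 1.2023/1.3007915 = 0.92428c.
That velocity, transformed to the rest frame of the base station: (0.92428+0.735)/(1+0.92428·0.735) = 1.65928/1.6793458 = 0.98805c.

0.988c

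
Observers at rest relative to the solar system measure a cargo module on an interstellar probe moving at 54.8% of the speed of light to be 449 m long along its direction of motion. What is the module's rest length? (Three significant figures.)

γ = 1/√(1 − β²) = 1/√(1 − 0.300304) = 1/√0.699696 = 1/0.836478 = 1.1955.
Proper length: L₀ = γ·L = 1.1955 × 449 = 537 m.

537 m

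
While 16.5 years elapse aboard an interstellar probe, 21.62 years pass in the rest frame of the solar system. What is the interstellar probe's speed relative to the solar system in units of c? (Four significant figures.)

0.6462c

γ = Δt/Δτ = 21.62/16.5 = 1.3103.
β = √(1 − 1/γ²) = √(1 − 0.58245) = √0.41755 = 0.6462.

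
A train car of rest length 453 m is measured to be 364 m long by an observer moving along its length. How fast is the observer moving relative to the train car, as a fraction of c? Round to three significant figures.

Length contraction gives γ = L₀/L = 453/364 = 1.2445.
β = √(1 − 1/γ²) = √0.354331 = 0.595.

0.595c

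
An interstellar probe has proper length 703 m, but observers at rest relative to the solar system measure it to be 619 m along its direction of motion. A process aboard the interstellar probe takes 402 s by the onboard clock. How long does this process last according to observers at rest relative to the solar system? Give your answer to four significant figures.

456.6 s

Length contraction gives γ = L₀/L = 703/619 = 1.1357.
The same γ dilates the second interval: 1.1357 × 402 s = 456.6 s.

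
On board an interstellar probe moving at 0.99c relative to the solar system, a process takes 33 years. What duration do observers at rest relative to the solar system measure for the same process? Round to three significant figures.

Lorentz factor: γ = (1 − 0.9801)^(−1/2) = 7.0888.
Time dilation: Δt = γ·Δτ = 7.0888 × 33 = 234 years.

234 years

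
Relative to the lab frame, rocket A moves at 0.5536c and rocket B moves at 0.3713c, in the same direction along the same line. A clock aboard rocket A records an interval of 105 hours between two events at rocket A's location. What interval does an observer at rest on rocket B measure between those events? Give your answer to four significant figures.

107.9 hours

The velocity of rocket A relative to rocket B is (0.5536 − 0.3713)c / (1 − 0.5536×0.3713) = 0.22947c; relative speed 0.22947c.
At |u| = 0.22947c, γ = (1 − 0.0526565)^(−1/2) = 1.0274.
Rocket A's interval is proper; time dilation gives Δt_B = γΔτ = 1.0274 × 105 hours = 107.9 hours.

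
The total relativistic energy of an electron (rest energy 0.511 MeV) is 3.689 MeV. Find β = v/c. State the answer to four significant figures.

γ = E/(mc²) = 3.689/0.511 = 7.2192.
β = √(1 − 1/γ²) = √(1 − 0.0191877) = √0.9808123 = 0.9904.

0.9904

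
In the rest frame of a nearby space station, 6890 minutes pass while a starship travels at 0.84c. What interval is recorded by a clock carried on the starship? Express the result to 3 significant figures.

γ = 1/√(1 − β²) = 1/√(1 − 0.7056) = 1/√0.2944 = 1/0.542586 = 1.843.
The moving clock records proper time: Δτ = Δt/γ = 6890/1.843 = 3740 minutes.

3740 minutes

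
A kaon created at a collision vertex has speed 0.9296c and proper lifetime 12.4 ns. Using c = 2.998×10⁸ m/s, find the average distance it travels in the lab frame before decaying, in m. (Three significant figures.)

9.38 m

β² = 0.86415616, so γ = 1/√0.13584384 = 2.7132.
Lab-frame lifetime: Δt = γτ = 2.7132 × 12.4 ns = 33.644 ns.
Distance: d = vΔt = 0.9296 × 2.998×10⁸ m/s × 3.3644×10^-8 s = 9.38 m.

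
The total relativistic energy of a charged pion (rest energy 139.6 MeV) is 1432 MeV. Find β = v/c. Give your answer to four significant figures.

0.9952

γ = E/(mc²) = 1432/139.6 = 10.258.
β = √(1 − 1/γ²) = √(1 − 0.0095033) = √0.9904967 = 0.9952.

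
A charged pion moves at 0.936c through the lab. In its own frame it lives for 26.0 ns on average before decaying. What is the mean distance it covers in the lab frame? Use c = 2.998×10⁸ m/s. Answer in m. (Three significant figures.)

γ = 1/√(1 − β²) = 1/√(1 − 0.876096) = 1/√0.123904 = 1/0.352 = 2.8409.
Lab-frame lifetime: Δt = γτ = 2.8409 × 26.0 ns = 73.863 ns.
Distance: d = vΔt = 0.936 × 2.998×10⁸ m/s × 7.3863×10^-8 s = 20.7 m.

20.7 m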